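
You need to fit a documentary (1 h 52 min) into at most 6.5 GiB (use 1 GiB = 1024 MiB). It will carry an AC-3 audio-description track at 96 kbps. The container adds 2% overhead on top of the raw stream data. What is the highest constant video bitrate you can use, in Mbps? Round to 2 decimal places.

8.05 Mbps

Budget: 6.5 GiB = 55834.6 Mb.
Stream payload after overhead: 55834.6 / 1.02 = 54739.8 Mb.
1 h 52 min = 112 min = 6720 s
Total bitrate budget: 54739.8 Mb / 6720 s = 8.146 Mbps.
Audio: 96 kbps = 0.096 Mbps.
Video: 8.146 − 0.096 = 8.050 Mbps.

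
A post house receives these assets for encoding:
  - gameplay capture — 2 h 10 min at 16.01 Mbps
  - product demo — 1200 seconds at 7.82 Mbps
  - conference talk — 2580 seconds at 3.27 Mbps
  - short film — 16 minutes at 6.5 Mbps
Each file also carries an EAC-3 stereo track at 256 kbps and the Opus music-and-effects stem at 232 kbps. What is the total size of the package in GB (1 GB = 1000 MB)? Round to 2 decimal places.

Audio total: 256 + 232 = 488 kbps = 0.488 Mbps.
gameplay capture: 16.498 Mbps × 7800 s = 128684.4 Mb
product demo: 8.308 Mbps × 1200 s = 9969.6 Mb
conference talk: 3.758 Mbps × 2580 s = 9695.6 Mb
short film: 6.988 Mbps × 960 s = 6708.5 Mb
Total: 155058.1 Mb = 19382.3 MB.
= 19.38 GB.

19.38 GB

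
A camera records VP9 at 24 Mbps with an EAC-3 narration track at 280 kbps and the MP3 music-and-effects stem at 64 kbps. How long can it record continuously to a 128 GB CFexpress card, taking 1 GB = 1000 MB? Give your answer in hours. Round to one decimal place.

11.7 hours

Audio total: 280 + 64 = 344 kbps = 0.344 Mbps.
Total bitrate: 24 + 0.344 = 24.344 Mbps.
Capacity: 128 GB = 1,024,000 Mb.
Recording time: 1,024,000 / 24.344 = 42,064 s ≈ 11.7 hours.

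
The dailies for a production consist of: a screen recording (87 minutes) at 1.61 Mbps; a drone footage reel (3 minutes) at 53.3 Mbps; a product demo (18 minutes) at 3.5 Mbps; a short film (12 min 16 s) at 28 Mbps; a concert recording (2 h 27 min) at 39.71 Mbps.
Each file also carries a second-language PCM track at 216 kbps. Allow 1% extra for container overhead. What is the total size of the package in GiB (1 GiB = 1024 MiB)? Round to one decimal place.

46.6 GiB

Audio: 216 kbps = 0.216 Mbps.
screen recording: 1.826 Mbps × 5220 s × 1.01 = 9627.0 Mb
drone footage reel: 53.516 Mbps × 180 s × 1.01 = 9729.2 Mb
product demo: 3.716 Mbps × 1080 s × 1.01 = 4053.4 Mb
short film: 28.216 Mbps × 736 s × 1.01 = 20974.6 Mb
concert recording: 39.926 Mbps × 8820 s × 1.01 = 355668.8 Mb
Total: 400053.1 Mb = 50006.6 MB.
= 46.57 GiB.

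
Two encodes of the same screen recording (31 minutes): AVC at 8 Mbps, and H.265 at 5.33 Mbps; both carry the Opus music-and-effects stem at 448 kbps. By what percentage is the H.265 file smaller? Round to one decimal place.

31 min = 1860 s
Audio: 448 kbps = 0.448 Mbps.
AVC: 8.448 Mbps × 1860 s = 15713.3 Mb = 1.829 GiB.
H.265: 5.778 Mbps × 1860 s = 10747.1 Mb = 1.251 GiB.
Reduction: (1 − 1.251/1.829) × 100 = 31.61%.

31.6%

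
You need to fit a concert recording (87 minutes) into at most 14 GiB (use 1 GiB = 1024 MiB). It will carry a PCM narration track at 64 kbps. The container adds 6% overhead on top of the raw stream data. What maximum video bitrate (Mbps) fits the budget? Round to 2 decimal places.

Budget: 14 GiB = 120259.1 Mb.
Stream payload after overhead: 120259.1 / 1.06 = 113452.0 Mb.
87 min = 5220 s
Total bitrate budget: 113452.0 Mb / 5220 s = 21.734 Mbps.
Audio: 64 kbps = 0.064 Mbps.
Video: 21.734 − 0.064 = 21.670 Mbps.

21.67 Mbps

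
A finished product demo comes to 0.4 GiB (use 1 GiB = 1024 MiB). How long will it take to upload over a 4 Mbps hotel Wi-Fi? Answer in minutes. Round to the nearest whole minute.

14 minutes

File: 0.4 GiB = 3436.0 Mb.
At 4 Mbps: 3436.0 / 4 = 859.0 s ≈ 14.3 minutes.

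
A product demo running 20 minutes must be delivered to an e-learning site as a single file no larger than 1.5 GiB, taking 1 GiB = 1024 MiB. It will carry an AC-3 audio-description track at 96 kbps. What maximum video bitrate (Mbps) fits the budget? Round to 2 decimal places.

Budget: 1.5 GiB = 12884.9 Mb.
20 min = 1200 s
Total bitrate budget: 12884.9 Mb / 1200 s = 10.737 Mbps.
Audio: 96 kbps = 0.096 Mbps.
Video: 10.737 − 0.096 = 10.641 Mbps.

10.64 Mbps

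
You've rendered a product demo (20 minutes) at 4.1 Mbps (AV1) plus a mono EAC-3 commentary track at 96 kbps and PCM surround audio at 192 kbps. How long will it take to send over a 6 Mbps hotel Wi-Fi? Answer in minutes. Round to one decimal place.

20 min = 1200 s
Audio total: 96 + 192 = 288 kbps = 0.288 Mbps.
Total bitrate: 4.388 Mbps.
File: 4.388 Mbps × 1200 s = 5265.6 Mb.
At 6 Mbps: 5265.6 / 6 = 877.6 s ≈ 14.6 minutes.

14.6 minutes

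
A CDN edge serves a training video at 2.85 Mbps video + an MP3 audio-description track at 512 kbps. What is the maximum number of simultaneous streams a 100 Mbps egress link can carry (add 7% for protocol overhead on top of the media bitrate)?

27

Audio: 512 kbps = 0.512 Mbps.
Per-viewer media rate: 3.362 Mbps.
On the wire with 7% overhead: 3.597 Mbps.
100 Mbps = 100.0 Mbps; 100.0 / 3.597 = 27.80 → 27 viewers.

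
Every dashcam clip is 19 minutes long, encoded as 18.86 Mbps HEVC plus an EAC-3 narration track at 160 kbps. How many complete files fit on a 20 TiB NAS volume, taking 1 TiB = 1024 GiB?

19 min = 1140 s
Audio: 160 kbps = 0.160 Mbps.
Total bitrate: 19.020 Mbps.
Per item: 19.020 Mbps × 1140 s = 21,683 Mb = 2,710 MB.
Capacity: 20 TiB = 175,921,860 Mb; 8113.43 items → 8113 complete.

8113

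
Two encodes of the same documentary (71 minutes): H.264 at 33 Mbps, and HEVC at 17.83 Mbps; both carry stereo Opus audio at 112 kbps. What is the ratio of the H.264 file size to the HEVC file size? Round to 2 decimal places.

1.85

71 min = 4260 s
Audio: 112 kbps = 0.112 Mbps.
H.264: 33.112 Mbps × 4260 s = 141057.1 Mb = 17.632 GB.
HEVC: 17.942 Mbps × 4260 s = 76432.9 Mb = 9.554 GB.
Ratio: 17.632 / 9.554 = 1.846.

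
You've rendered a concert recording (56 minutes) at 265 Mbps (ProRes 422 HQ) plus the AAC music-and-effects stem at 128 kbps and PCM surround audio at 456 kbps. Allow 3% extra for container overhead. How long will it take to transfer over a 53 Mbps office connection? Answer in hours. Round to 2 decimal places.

4.82 hours

56 min = 3360 s
Audio total: 128 + 456 = 584 kbps = 0.584 Mbps.
Total bitrate: 265.584 Mbps.
File: 265.584 Mbps × 3360 s = 892362.2 Mb.
With 3% container overhead: ×1.03. → 919133.1 Mb.
At 53 Mbps: 919133.1 / 53 = 17342.1 s ≈ 4.82 hours.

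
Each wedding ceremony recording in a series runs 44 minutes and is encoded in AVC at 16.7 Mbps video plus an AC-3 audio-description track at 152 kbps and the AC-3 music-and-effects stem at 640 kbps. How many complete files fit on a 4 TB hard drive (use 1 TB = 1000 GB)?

44 min = 2640 s
Audio total: 152 + 640 = 792 kbps = 0.792 Mbps.
Total bitrate: 17.492 Mbps.
Per item: 17.492 Mbps × 2640 s = 46,179 Mb = 5,772 MB.
Capacity: 4 TB = 32,000,000 Mb; 692.96 items → 692 complete.

692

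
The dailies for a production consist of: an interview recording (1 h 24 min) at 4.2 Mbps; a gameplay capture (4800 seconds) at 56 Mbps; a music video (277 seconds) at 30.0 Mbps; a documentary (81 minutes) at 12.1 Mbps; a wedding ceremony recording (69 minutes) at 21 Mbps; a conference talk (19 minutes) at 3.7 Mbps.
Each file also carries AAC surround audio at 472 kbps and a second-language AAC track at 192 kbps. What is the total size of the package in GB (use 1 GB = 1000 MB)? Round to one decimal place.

57.7 GB

Audio total: 472 + 192 = 664 kbps = 0.664 Mbps.
interview recording: 4.864 Mbps × 5040 s = 24514.6 Mb
gameplay capture: 56.664 Mbps × 4800 s = 271987.2 Mb
music video: 30.664 Mbps × 277 s = 8493.9 Mb
documentary: 12.764 Mbps × 4860 s = 62033.0 Mb
wedding ceremony recording: 21.664 Mbps × 4140 s = 89689.0 Mb
conference talk: 4.364 Mbps × 1140 s = 4975.0 Mb
Total: 461692.6 Mb = 57711.6 MB.
= 57.71 GB.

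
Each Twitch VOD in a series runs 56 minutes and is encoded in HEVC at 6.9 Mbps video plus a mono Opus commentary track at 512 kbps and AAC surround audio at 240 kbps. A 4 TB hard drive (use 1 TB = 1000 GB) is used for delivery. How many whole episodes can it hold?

1244

56 min = 3360 s
Audio total: 512 + 240 = 752 kbps = 0.752 Mbps.
Total bitrate: 7.652 Mbps.
Per item: 7.652 Mbps × 3360 s = 25,711 Mb = 3,214 MB.
Capacity: 4 TB = 32,000,000 Mb; 1244.62 items → 1244 complete.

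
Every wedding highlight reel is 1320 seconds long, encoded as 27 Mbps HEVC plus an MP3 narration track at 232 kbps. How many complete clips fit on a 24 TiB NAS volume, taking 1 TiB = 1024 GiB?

Audio: 232 kbps = 0.232 Mbps.
Total bitrate: 27.232 Mbps.
Per item: 27.232 Mbps × 1320 s = 35,946 Mb = 4,493 MB.
Capacity: 24 TiB = 211,106,233 Mb; 5872.83 items → 5872 complete.

5872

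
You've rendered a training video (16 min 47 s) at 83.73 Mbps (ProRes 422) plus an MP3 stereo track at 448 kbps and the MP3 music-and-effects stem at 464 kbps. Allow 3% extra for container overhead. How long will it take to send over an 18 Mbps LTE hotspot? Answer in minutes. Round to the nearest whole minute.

16 min 47 s = 1007 s
Audio total: 448 + 464 = 912 kbps = 0.912 Mbps.
Total bitrate: 84.642 Mbps.
File: 84.642 Mbps × 1007 s = 85234.5 Mb.
With 3% container overhead: ×1.03. → 87791.5 Mb.
At 18 Mbps: 87791.5 / 18 = 4877.3 s ≈ 81.3 minutes.

81 minutes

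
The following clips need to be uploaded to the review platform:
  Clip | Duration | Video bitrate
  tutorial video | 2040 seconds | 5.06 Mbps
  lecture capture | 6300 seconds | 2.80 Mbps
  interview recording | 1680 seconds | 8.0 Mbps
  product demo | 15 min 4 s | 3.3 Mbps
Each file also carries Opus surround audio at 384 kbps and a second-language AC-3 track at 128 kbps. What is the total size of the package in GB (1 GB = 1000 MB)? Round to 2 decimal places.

Audio total: 384 + 128 = 512 kbps = 0.512 Mbps.
tutorial video: 5.572 Mbps × 2040 s = 11366.9 Mb
lecture capture: 3.312 Mbps × 6300 s = 20865.6 Mb
interview recording: 8.512 Mbps × 1680 s = 14300.2 Mb
product demo: 3.812 Mbps × 904 s = 3446.0 Mb
Total: 49978.7 Mb = 6247.3 MB.
= 6.247 GB.

6.25 GB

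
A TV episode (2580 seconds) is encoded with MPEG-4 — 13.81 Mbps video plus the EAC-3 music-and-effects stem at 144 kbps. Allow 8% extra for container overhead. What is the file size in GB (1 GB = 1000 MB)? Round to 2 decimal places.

4.86 GB

Audio: 144 kbps = 0.144 Mbps.
Total bitrate: 13.81 + 0.144 = 13.954 Mbps.
Stream data: 13.954 Mbps × 2580 s = 36001.3 Mb.
With 8% container overhead: ×1.08.
38,881 Mb ÷ 8 = 4,860 MB → 4.860 GB.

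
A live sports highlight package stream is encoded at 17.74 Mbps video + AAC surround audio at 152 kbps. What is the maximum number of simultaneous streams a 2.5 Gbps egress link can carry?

139

Audio: 152 kbps = 0.152 Mbps.
Per-viewer media rate: 17.892 Mbps.
2.5 Gbps = 2,500 Mbps; 2,500 / 17.892 = 139.73 → 139 viewers.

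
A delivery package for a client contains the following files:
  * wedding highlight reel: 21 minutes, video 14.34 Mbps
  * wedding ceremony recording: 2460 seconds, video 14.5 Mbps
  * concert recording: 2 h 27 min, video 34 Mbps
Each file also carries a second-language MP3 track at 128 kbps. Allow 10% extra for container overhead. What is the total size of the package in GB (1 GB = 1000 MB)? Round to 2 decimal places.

48.84 GB

Audio: 128 kbps = 0.128 Mbps.
wedding highlight reel: 14.468 Mbps × 1260 s × 1.10 = 20052.6 Mb
wedding ceremony recording: 14.628 Mbps × 2460 s × 1.10 = 39583.4 Mb
concert recording: 34.128 Mbps × 8820 s × 1.10 = 331109.9 Mb
Total: 390745.9 Mb = 48843.2 MB.
= 48.84 GB.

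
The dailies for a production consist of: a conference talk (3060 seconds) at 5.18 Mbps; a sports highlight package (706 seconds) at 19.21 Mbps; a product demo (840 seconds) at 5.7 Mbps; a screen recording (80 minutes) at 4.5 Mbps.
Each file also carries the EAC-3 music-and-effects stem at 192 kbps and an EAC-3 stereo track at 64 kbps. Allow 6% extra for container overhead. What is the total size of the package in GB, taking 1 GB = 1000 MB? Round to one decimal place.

Audio total: 192 + 64 = 256 kbps = 0.256 Mbps.
conference talk: 5.436 Mbps × 3060 s × 1.06 = 17632.2 Mb
sports highlight package: 19.466 Mbps × 706 s × 1.06 = 14567.6 Mb
product demo: 5.956 Mbps × 840 s × 1.06 = 5303.2 Mb
screen recording: 4.756 Mbps × 4800 s × 1.06 = 24198.5 Mb
Total: 61701.5 Mb = 7712.7 MB.
= 7.713 GB.

7.7 GB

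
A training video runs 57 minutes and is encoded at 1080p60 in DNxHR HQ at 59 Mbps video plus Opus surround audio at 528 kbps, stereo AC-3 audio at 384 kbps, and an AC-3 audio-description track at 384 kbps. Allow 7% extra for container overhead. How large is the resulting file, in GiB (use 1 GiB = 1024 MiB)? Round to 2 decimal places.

25.69 GiB

57 min = 3420 s
Audio total: 528 + 384 + 384 = 1296 kbps = 1.296 Mbps.
Total bitrate: 59 + 1.296 = 60.296 Mbps.
Stream data: 60.296 Mbps × 3420 s = 206212.3 Mb.
With 7% container overhead: ×1.07.
220,647 Mb = 27,580,897,800 bytes ÷ 1,073,741,824 = 25.69 GiB.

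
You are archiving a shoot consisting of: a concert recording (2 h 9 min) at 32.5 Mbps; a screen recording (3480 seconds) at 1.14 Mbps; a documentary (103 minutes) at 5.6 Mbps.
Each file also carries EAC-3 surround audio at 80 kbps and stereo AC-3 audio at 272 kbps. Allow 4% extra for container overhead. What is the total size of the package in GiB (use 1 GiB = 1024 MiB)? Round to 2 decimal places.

35.87 GiB

Audio total: 80 + 272 = 352 kbps = 0.352 Mbps.
concert recording: 32.852 Mbps × 7740 s × 1.04 = 264445.5 Mb
screen recording: 1.492 Mbps × 3480 s × 1.04 = 5399.8 Mb
documentary: 5.952 Mbps × 6180 s × 1.04 = 38254.7 Mb
Total: 308100.0 Mb = 38512.5 MB.
= 35.87 GiB.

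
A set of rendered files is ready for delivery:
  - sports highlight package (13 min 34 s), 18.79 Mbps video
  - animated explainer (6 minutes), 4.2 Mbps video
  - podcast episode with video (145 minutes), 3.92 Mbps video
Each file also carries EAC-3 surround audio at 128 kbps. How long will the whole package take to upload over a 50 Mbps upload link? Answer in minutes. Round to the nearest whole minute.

17 minutes

Audio: 128 kbps = 0.128 Mbps.
sports highlight package: 18.918 Mbps × 814 s = 15399.3 Mb
animated explainer: 4.328 Mbps × 360 s = 1558.1 Mb
podcast episode with video: 4.048 Mbps × 8700 s = 35217.6 Mb
Total: 52174.9 Mb = 6521.9 MB.
At 50 Mbps: 52174.9 / 50 = 1043 s ≈ 17.4 minutes.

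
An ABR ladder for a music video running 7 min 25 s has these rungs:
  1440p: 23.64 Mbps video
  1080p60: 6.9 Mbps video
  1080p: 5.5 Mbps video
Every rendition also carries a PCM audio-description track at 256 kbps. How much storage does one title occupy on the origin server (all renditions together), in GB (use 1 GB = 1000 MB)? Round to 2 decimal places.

7 min 25 s = 445 s
Audio: 256 kbps = 0.256 Mbps.
Sum of rendition bitrates: (23.64+0.256) + (6.9+0.256) + (5.5+0.256) = 36.808 Mbps.
× 445 s = 16,380 Mb = 2,047 MB = 2.047 GB.

2.05 GB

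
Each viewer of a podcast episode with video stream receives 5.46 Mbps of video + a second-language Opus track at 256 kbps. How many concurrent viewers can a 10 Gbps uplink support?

Audio: 256 kbps = 0.256 Mbps.
Per-viewer media rate: 5.716 Mbps.
10 Gbps = 10,000 Mbps; 10,000 / 5.716 = 1749.48 → 1749 viewers.

1749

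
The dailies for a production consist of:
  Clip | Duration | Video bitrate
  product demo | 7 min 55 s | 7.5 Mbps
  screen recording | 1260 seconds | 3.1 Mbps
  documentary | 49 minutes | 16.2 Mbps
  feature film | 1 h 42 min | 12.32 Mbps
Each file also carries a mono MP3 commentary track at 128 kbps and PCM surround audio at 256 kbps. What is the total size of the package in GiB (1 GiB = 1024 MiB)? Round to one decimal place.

Audio total: 128 + 256 = 384 kbps = 0.384 Mbps.
product demo: 7.884 Mbps × 475 s = 3744.9 Mb
screen recording: 3.484 Mbps × 1260 s = 4389.8 Mb
documentary: 16.584 Mbps × 2940 s = 48757.0 Mb
feature film: 12.704 Mbps × 6120 s = 77748.5 Mb
Total: 134640.2 Mb = 16830.0 MB.
= 15.67 GiB.

15.7 GiB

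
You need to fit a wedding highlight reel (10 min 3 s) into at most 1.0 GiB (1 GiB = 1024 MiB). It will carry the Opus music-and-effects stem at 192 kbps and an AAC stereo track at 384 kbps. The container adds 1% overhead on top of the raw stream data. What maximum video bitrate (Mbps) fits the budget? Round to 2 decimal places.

Budget: 1.0 GiB = 8589.9 Mb.
Stream payload after overhead: 8589.9 / 1.01 = 8504.9 Mb.
10 min 3 s = 603 s
Total bitrate budget: 8504.9 Mb / 603 s = 14.104 Mbps.
Audio total: 192 + 384 = 576 kbps = 0.576 Mbps.
Video: 14.104 − 0.576 = 13.528 Mbps.

13.53 Mbps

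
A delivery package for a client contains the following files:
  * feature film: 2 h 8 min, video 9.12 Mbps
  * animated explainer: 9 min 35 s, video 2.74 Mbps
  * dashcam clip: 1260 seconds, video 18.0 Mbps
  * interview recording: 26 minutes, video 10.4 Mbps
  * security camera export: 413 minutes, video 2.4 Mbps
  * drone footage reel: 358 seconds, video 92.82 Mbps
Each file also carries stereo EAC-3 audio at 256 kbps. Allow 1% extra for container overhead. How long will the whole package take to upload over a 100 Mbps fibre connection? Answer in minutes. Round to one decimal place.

Audio: 256 kbps = 0.256 Mbps.
feature film: 9.376 Mbps × 7680 s × 1.01 = 72727.8 Mb
animated explainer: 2.996 Mbps × 575 s × 1.01 = 1739.9 Mb
dashcam clip: 18.256 Mbps × 1260 s × 1.01 = 23232.6 Mb
interview recording: 10.656 Mbps × 1560 s × 1.01 = 16789.6 Mb
security camera export: 2.656 Mbps × 24780 s × 1.01 = 66473.8 Mb
drone footage reel: 93.076 Mbps × 358 s × 1.01 = 33654.4 Mb
Total: 214618.1 Mb = 26827.3 MB.
At 100 Mbps: 214618.1 / 100 = 2146 s ≈ 35.8 minutes.

35.8 minutes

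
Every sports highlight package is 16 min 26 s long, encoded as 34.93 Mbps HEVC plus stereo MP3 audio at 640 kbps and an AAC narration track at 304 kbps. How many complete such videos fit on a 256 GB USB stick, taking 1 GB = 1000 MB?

16 min 26 s = 986 s
Audio total: 640 + 304 = 944 kbps = 0.944 Mbps.
Total bitrate: 35.874 Mbps.
Per item: 35.874 Mbps × 986 s = 35,372 Mb = 4,421 MB.
Capacity: 256 GB = 2,048,000 Mb; 57.90 items → 57 complete.

57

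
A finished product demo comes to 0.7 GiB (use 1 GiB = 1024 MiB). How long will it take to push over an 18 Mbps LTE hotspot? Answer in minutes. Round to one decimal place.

5.6 minutes

File: 0.7 GiB = 6013.0 Mb.
At 18 Mbps: 6013.0 / 18 = 334.1 s ≈ 5.57 minutes.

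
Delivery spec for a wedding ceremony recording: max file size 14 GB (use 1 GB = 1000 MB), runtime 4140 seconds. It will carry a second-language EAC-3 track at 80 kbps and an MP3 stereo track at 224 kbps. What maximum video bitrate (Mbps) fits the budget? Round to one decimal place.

26.7 Mbps

Budget: 14 GB = 112000.0 Mb.
Total bitrate budget: 112000.0 Mb / 4140 s = 27.053 Mbps.
Audio total: 80 + 224 = 304 kbps = 0.304 Mbps.
Video: 27.053 − 0.304 = 26.749 Mbps.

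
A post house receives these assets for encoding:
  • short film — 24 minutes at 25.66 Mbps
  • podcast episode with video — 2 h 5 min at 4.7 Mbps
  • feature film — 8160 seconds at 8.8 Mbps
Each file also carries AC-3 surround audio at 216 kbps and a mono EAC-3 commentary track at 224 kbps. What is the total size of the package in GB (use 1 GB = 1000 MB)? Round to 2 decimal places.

18.94 GB

Audio total: 216 + 224 = 440 kbps = 0.440 Mbps.
short film: 26.100 Mbps × 1440 s = 37584.0 Mb
podcast episode with video: 5.140 Mbps × 7500 s = 38550.0 Mb
feature film: 9.240 Mbps × 8160 s = 75398.4 Mb
Total: 151532.4 Mb = 18941.5 MB.
= 18.94 GB.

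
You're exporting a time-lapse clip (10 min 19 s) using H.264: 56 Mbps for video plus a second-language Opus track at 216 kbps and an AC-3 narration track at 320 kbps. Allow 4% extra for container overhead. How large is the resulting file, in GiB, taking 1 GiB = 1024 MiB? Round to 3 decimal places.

10 min 19 s = 619 s
Audio total: 216 + 320 = 536 kbps = 0.536 Mbps.
Total bitrate: 56 + 0.536 = 56.536 Mbps.
Stream data: 56.536 Mbps × 619 s = 34995.8 Mb.
With 4% container overhead: ×1.04.
36,396 Mb = 4,549,451,920 bytes ÷ 1,073,741,824 = 4.237 GiB.

4.237 GiB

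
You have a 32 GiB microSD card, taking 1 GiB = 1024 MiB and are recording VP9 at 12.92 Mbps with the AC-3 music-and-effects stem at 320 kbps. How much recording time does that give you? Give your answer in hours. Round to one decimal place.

5.8 hours

Audio: 320 kbps = 0.320 Mbps.
Total bitrate: 12.92 + 0.320 = 13.240 Mbps.
Capacity: 32 GiB = 274,878 Mb.
Recording time: 274,878 / 13.240 = 20,761 s ≈ 5.77 hours.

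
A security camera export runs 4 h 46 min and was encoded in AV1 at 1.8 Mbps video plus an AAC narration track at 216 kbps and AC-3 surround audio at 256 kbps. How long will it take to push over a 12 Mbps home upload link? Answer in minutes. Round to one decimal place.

4 h 46 min = 286 min = 17160 s
Audio total: 216 + 256 = 472 kbps = 0.472 Mbps.
Total bitrate: 2.272 Mbps.
File: 2.272 Mbps × 17160 s = 38987.5 Mb.
At 12 Mbps: 38987.5 / 12 = 3249.0 s ≈ 54.1 minutes.

54.1 minutes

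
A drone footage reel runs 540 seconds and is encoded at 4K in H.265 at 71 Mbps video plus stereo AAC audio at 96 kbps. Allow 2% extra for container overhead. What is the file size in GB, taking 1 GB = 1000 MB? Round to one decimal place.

4.9 GB

Audio: 96 kbps = 0.096 Mbps.
Total bitrate: 71 + 0.096 = 71.096 Mbps.
Stream data: 71.096 Mbps × 540 s = 38391.8 Mb.
With 2% container overhead: ×1.02.
39,160 Mb ÷ 8 = 4,895 MB → 4.895 GB.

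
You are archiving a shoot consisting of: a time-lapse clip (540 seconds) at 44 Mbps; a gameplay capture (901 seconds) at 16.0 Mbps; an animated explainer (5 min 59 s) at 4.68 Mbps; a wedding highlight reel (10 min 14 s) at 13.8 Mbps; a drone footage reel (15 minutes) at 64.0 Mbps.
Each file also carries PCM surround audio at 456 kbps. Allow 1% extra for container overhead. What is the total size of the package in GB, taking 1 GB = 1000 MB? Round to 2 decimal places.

13.56 GB

Audio: 456 kbps = 0.456 Mbps.
time-lapse clip: 44.456 Mbps × 540 s × 1.01 = 24246.3 Mb
gameplay capture: 16.456 Mbps × 901 s × 1.01 = 14975.1 Mb
animated explainer: 5.136 Mbps × 359 s × 1.01 = 1862.3 Mb
wedding highlight reel: 14.256 Mbps × 614 s × 1.01 = 8840.7 Mb
drone footage reel: 64.456 Mbps × 900 s × 1.01 = 58590.5 Mb
Total: 108514.9 Mb = 13564.4 MB.
= 13.56 GB.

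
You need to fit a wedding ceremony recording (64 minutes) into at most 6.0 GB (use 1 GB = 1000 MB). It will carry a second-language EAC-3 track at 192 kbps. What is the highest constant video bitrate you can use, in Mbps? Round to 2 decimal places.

12.31 Mbps

Budget: 6.0 GB = 48000.0 Mb.
64 min = 3840 s
Total bitrate budget: 48000.0 Mb / 3840 s = 12.500 Mbps.
Audio: 192 kbps = 0.192 Mbps.
Video: 12.500 − 0.192 = 12.308 Mbps.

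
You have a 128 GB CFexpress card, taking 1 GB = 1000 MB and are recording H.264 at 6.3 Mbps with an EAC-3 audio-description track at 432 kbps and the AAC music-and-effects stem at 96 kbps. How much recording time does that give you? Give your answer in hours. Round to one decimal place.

41.7 hours

Audio total: 432 + 96 = 528 kbps = 0.528 Mbps.
Total bitrate: 6.3 + 0.528 = 6.828 Mbps.
Capacity: 128 GB = 1,024,000 Mb.
Recording time: 1,024,000 / 6.828 = 149,971 s ≈ 41.7 hours.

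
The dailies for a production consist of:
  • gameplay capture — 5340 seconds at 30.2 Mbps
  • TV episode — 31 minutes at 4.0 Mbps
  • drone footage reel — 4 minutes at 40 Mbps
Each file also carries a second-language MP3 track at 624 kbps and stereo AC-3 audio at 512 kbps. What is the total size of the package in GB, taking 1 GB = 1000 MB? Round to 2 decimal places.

Audio total: 624 + 512 = 1136 kbps = 1.136 Mbps.
gameplay capture: 31.336 Mbps × 5340 s = 167334.2 Mb
TV episode: 5.136 Mbps × 1860 s = 9553.0 Mb
drone footage reel: 41.136 Mbps × 240 s = 9872.6 Mb
Total: 186759.8 Mb = 23345.0 MB.
= 23.34 GB.

23.34 GB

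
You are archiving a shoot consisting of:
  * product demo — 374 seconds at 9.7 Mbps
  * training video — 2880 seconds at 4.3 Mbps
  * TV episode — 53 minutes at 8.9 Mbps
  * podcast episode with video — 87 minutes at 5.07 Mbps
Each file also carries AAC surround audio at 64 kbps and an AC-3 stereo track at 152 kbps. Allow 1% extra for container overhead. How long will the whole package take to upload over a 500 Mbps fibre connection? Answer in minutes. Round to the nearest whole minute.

Audio total: 64 + 152 = 216 kbps = 0.216 Mbps.
product demo: 9.916 Mbps × 374 s × 1.01 = 3745.7 Mb
training video: 4.516 Mbps × 2880 s × 1.01 = 13136.1 Mb
TV episode: 9.116 Mbps × 3180 s × 1.01 = 29278.8 Mb
podcast episode with video: 5.286 Mbps × 5220 s × 1.01 = 27868.8 Mb
Total: 74029.4 Mb = 9253.7 MB.
At 500 Mbps: 74029.4 / 500 = 148 s ≈ 2.47 minutes.

2 minutes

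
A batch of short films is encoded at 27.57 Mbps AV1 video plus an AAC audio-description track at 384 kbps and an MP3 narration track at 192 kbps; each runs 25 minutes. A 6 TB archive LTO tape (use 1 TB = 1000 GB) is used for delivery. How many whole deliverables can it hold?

1136

25 min = 1500 s
Audio total: 384 + 192 = 576 kbps = 0.576 Mbps.
Total bitrate: 28.146 Mbps.
Per item: 28.146 Mbps × 1500 s = 42,219 Mb = 5,277 MB.
Capacity: 6 TB = 48,000,000 Mb; 1136.93 items → 1136 complete.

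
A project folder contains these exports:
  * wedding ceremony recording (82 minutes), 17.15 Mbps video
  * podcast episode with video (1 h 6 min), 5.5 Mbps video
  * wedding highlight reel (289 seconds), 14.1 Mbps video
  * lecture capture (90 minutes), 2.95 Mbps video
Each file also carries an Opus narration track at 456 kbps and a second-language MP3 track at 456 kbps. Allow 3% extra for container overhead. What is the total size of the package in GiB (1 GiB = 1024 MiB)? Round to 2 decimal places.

16.72 GiB

Audio total: 456 + 456 = 912 kbps = 0.912 Mbps.
wedding ceremony recording: 18.062 Mbps × 4920 s × 1.03 = 91531.0 Mb
podcast episode with video: 6.412 Mbps × 3960 s × 1.03 = 26153.3 Mb
wedding highlight reel: 15.012 Mbps × 289 s × 1.03 = 4468.6 Mb
lecture capture: 3.862 Mbps × 5400 s × 1.03 = 21480.4 Mb
Total: 143633.3 Mb = 17954.2 MB.
= 16.72 GiB.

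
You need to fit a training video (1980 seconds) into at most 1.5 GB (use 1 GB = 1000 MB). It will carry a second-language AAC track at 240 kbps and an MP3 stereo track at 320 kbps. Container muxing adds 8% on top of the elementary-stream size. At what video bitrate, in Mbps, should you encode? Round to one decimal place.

5.1 Mbps

Budget: 1.5 GB = 12000.0 Mb.
Stream payload after overhead: 12000.0 / 1.08 = 11111.1 Mb.
Total bitrate budget: 11111.1 Mb / 1980 s = 5.612 Mbps.
Audio total: 240 + 320 = 560 kbps = 0.560 Mbps.
Video: 5.612 − 0.560 = 5.052 Mbps.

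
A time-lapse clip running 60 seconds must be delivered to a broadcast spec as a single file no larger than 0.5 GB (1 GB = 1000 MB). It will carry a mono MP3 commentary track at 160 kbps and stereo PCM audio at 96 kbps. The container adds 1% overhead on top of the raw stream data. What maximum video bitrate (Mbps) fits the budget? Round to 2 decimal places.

Budget: 0.5 GB = 4000.0 Mb.
Stream payload after overhead: 4000.0 / 1.01 = 3960.4 Mb.
Total bitrate budget: 3960.4 Mb / 60 s = 66.007 Mbps.
Audio total: 160 + 96 = 256 kbps = 0.256 Mbps.
Video: 66.007 − 0.256 = 65.751 Mbps.

65.75 Mbps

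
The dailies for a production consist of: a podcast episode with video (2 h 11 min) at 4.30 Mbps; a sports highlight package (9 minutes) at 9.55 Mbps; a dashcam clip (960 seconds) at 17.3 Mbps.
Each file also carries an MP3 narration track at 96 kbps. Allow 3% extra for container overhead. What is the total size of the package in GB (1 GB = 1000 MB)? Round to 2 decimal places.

Audio: 96 kbps = 0.096 Mbps.
podcast episode with video: 4.396 Mbps × 7860 s × 1.03 = 35589.1 Mb
sports highlight package: 9.646 Mbps × 540 s × 1.03 = 5365.1 Mb
dashcam clip: 17.396 Mbps × 960 s × 1.03 = 17201.2 Mb
Total: 58155.4 Mb = 7269.4 MB.
= 7.269 GB.

7.27 GB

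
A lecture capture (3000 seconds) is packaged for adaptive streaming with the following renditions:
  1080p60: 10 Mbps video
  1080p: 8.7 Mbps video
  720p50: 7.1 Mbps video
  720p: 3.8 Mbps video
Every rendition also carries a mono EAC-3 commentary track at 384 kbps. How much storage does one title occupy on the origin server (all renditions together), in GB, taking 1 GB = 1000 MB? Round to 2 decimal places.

11.68 GB

Audio: 384 kbps = 0.384 Mbps.
Sum of rendition bitrates: (10+0.384) + (8.7+0.384) + (7.1+0.384) + (3.8+0.384) = 31.136 Mbps.
× 3000 s = 93,408 Mb = 11,676 MB = 11.68 GB.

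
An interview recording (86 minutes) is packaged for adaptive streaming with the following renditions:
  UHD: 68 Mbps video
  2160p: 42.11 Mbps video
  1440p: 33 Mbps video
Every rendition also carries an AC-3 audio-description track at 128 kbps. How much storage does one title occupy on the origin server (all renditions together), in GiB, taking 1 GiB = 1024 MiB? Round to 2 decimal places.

86.20 GiB

86 min = 5160 s
Audio: 128 kbps = 0.128 Mbps.
Sum of rendition bitrates: (68+0.128) + (42.11+0.128) + (33+0.128) = 143.494 Mbps.
× 5160 s = 740,429 Mb = 92,554 MB = 86.20 GiB.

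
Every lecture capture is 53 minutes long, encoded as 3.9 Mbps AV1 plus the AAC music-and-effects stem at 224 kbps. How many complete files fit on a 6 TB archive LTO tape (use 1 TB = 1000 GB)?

53 min = 3180 s
Audio: 224 kbps = 0.224 Mbps.
Total bitrate: 4.124 Mbps.
Per item: 4.124 Mbps × 3180 s = 13,114 Mb = 1,639 MB.
Capacity: 6 TB = 48,000,000 Mb; 3660.12 items → 3660 complete.

3660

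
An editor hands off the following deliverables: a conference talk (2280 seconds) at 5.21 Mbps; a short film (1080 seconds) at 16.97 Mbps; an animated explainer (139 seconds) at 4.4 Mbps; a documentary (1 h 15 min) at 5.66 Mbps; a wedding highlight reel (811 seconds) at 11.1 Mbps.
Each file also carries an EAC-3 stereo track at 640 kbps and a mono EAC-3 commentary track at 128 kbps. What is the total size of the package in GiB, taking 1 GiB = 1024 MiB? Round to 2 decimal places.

Audio total: 640 + 128 = 768 kbps = 0.768 Mbps.
conference talk: 5.978 Mbps × 2280 s = 13629.8 Mb
short film: 17.738 Mbps × 1080 s = 19157.0 Mb
animated explainer: 5.168 Mbps × 139 s = 718.4 Mb
documentary: 6.428 Mbps × 4500 s = 28926.0 Mb
wedding highlight reel: 11.868 Mbps × 811 s = 9624.9 Mb
Total: 72056.2 Mb = 9007.0 MB.
= 8.388 GiB.

8.39 GiB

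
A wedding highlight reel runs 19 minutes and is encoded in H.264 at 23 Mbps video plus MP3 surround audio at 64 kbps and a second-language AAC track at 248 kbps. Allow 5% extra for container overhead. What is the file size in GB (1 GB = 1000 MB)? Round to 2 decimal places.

19 min = 1140 s
Audio total: 64 + 248 = 312 kbps = 0.312 Mbps.
Total bitrate: 23 + 0.312 = 23.312 Mbps.
Stream data: 23.312 Mbps × 1140 s = 26575.7 Mb.
With 5% container overhead: ×1.05.
27,904 Mb ÷ 8 = 3,488 MB → 3.488 GB.

3.49 GB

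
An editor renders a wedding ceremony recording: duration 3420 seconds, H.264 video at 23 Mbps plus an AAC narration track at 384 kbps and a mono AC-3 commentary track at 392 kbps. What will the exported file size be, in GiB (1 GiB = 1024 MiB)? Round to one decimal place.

Audio total: 384 + 392 = 776 kbps = 0.776 Mbps.
Total bitrate: 23 + 0.776 = 23.776 Mbps.
Stream data: 23.776 Mbps × 3420 s = 81313.9 Mb.
81,314 Mb = 10,164,240,000 bytes ÷ 1,073,741,824 = 9.466 GiB.

9.5 GiB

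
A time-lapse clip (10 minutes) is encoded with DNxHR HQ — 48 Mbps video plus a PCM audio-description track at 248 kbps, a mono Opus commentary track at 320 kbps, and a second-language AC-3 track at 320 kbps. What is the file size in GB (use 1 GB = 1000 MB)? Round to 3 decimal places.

3.667 GB

10 min = 600 s
Audio total: 248 + 320 + 320 = 888 kbps = 0.888 Mbps.
Total bitrate: 48 + 0.888 = 48.888 Mbps.
Stream data: 48.888 Mbps × 600 s = 29332.8 Mb.
29,333 Mb ÷ 8 = 3,667 MB → 3.667 GB.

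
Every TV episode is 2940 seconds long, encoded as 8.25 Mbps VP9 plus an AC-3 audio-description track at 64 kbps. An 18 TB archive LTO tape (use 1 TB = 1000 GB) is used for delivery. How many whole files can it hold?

5891

Audio: 64 kbps = 0.064 Mbps.
Total bitrate: 8.314 Mbps.
Per item: 8.314 Mbps × 2940 s = 24,443 Mb = 3,055 MB.
Capacity: 18 TB = 144,000,000 Mb; 5891.22 items → 5891 complete.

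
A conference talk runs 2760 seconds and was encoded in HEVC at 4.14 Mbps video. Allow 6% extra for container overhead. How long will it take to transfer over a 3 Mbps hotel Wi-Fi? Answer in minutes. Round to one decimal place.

File: 4.140 Mbps × 2760 s = 11426.4 Mb.
With 6% container overhead: ×1.06. → 12112.0 Mb.
At 3 Mbps: 12112.0 / 3 = 4037.3 s ≈ 67.3 minutes.

67.3 minutes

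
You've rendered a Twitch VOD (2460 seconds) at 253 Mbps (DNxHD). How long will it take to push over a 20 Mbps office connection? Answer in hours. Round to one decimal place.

8.6 hours

File: 253.000 Mbps × 2460 s = 622380.0 Mb.
At 20 Mbps: 622380.0 / 20 = 31119.0 s ≈ 8.64 hours.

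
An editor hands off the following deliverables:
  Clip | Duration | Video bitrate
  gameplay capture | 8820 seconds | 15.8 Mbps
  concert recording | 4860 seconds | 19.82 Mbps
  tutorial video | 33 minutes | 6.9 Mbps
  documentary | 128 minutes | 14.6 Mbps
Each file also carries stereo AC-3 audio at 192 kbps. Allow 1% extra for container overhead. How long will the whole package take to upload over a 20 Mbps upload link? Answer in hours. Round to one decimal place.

5.1 hours

Audio: 192 kbps = 0.192 Mbps.
gameplay capture: 15.992 Mbps × 8820 s × 1.01 = 142459.9 Mb
concert recording: 20.012 Mbps × 4860 s × 1.01 = 98230.9 Mb
tutorial video: 7.092 Mbps × 1980 s × 1.01 = 14182.6 Mb
documentary: 14.792 Mbps × 7680 s × 1.01 = 114738.6 Mb
Total: 369612.0 Mb = 46201.5 MB.
At 20 Mbps: 369612.0 / 20 = 18481 s ≈ 5.13 hours.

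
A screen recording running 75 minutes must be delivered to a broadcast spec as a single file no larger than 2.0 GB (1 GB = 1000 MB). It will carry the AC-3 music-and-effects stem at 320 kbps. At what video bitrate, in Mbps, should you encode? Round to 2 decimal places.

3.24 Mbps

Budget: 2.0 GB = 16000.0 Mb.
75 min = 4500 s
Total bitrate budget: 16000.0 Mb / 4500 s = 3.556 Mbps.
Audio: 320 kbps = 0.320 Mbps.
Video: 3.556 − 0.320 = 3.236 Mbps.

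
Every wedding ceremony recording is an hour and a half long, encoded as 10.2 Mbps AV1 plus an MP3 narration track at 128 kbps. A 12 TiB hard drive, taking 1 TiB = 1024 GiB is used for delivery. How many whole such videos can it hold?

1.5 h = 5400 s
Audio: 128 kbps = 0.128 Mbps.
Total bitrate: 10.328 Mbps.
Per item: 10.328 Mbps × 5400 s = 55,771 Mb = 6,971 MB.
Capacity: 12 TiB = 105,553,116 Mb; 1892.61 items → 1892 complete.

1892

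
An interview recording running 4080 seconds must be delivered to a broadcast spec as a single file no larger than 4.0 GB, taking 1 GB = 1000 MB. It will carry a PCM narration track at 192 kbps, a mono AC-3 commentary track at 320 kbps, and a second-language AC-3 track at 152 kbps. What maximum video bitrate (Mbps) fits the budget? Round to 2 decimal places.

Budget: 4.0 GB = 32000.0 Mb.
Total bitrate budget: 32000.0 Mb / 4080 s = 7.843 Mbps.
Audio total: 192 + 320 + 152 = 664 kbps = 0.664 Mbps.
Video: 7.843 − 0.664 = 7.179 Mbps.

7.18 Mbps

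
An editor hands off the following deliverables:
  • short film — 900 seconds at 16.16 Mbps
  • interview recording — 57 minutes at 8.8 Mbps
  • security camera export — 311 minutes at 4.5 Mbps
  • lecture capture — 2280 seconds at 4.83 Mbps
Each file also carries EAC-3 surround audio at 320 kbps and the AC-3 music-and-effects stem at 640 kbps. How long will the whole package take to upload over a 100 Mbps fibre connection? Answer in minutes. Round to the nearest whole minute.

27 minutes

Audio total: 320 + 640 = 960 kbps = 0.960 Mbps.
short film: 17.120 Mbps × 900 s = 15408.0 Mb
interview recording: 9.760 Mbps × 3420 s = 33379.2 Mb
security camera export: 5.460 Mbps × 18660 s = 101883.6 Mb
lecture capture: 5.790 Mbps × 2280 s = 13201.2 Mb
Total: 163872.0 Mb = 20484.0 MB.
At 100 Mbps: 163872.0 / 100 = 1639 s ≈ 27.3 minutes.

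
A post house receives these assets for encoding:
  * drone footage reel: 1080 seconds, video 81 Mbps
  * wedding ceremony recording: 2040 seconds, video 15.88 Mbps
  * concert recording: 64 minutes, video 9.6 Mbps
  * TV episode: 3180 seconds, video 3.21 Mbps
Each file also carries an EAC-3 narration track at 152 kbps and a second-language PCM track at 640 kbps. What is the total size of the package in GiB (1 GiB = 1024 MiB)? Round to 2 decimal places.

20.37 GiB

Audio total: 152 + 640 = 792 kbps = 0.792 Mbps.
drone footage reel: 81.792 Mbps × 1080 s = 88335.4 Mb
wedding ceremony recording: 16.672 Mbps × 2040 s = 34010.9 Mb
concert recording: 10.392 Mbps × 3840 s = 39905.3 Mb
TV episode: 4.002 Mbps × 3180 s = 12726.4 Mb
Total: 174977.9 Mb = 21872.2 MB.
= 20.37 GiB.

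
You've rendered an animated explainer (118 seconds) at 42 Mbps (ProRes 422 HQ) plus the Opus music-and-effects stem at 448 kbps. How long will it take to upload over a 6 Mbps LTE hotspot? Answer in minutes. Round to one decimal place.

13.9 minutes

Audio: 448 kbps = 0.448 Mbps.
Total bitrate: 42.448 Mbps.
File: 42.448 Mbps × 118 s = 5008.9 Mb.
At 6 Mbps: 5008.9 / 6 = 834.8 s ≈ 13.9 minutes.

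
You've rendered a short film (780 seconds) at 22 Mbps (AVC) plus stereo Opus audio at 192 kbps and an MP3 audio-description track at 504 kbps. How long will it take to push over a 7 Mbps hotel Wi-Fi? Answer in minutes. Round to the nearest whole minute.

42 minutes

Audio total: 192 + 504 = 696 kbps = 0.696 Mbps.
Total bitrate: 22.696 Mbps.
File: 22.696 Mbps × 780 s = 17702.9 Mb.
At 7 Mbps: 17702.9 / 7 = 2529.0 s ≈ 42.1 minutes.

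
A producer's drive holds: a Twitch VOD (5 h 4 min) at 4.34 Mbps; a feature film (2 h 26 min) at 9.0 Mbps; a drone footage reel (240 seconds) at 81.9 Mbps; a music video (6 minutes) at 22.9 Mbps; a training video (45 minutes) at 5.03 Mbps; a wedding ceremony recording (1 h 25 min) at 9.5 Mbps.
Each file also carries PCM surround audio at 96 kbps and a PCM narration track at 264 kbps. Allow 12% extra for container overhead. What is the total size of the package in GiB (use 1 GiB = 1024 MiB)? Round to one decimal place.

Audio total: 96 + 264 = 360 kbps = 0.360 Mbps.
Twitch VOD: 4.700 Mbps × 18240 s × 1.12 = 96015.4 Mb
feature film: 9.360 Mbps × 8760 s × 1.12 = 91832.8 Mb
drone footage reel: 82.260 Mbps × 240 s × 1.12 = 22111.5 Mb
music video: 23.260 Mbps × 360 s × 1.12 = 9378.4 Mb
training video: 5.390 Mbps × 2700 s × 1.12 = 16299.4 Mb
wedding ceremony recording: 9.860 Mbps × 5100 s × 1.12 = 56320.3 Mb
Total: 291957.8 Mb = 36494.7 MB.
= 33.99 GiB.

34.0 GiB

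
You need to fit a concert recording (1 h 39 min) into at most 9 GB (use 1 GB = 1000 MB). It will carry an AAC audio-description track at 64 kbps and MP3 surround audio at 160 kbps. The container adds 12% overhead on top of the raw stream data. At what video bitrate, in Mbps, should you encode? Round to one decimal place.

10.6 Mbps

Budget: 9 GB = 72000.0 Mb.
Stream payload after overhead: 72000.0 / 1.12 = 64285.7 Mb.
1 h 39 min = 99 min = 5940 s
Total bitrate budget: 64285.7 Mb / 5940 s = 10.823 Mbps.
Audio total: 64 + 160 = 224 kbps = 0.224 Mbps.
Video: 10.823 − 0.224 = 10.599 Mbps.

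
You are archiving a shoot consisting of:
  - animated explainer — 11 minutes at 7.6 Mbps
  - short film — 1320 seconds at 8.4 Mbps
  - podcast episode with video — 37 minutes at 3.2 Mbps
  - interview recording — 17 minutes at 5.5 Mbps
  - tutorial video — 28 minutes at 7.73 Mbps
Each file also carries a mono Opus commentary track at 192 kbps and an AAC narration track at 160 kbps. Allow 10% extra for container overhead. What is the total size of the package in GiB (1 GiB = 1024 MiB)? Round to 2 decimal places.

Audio total: 192 + 160 = 352 kbps = 0.352 Mbps.
animated explainer: 7.952 Mbps × 660 s × 1.10 = 5773.2 Mb
short film: 8.752 Mbps × 1320 s × 1.10 = 12707.9 Mb
podcast episode with video: 3.552 Mbps × 2220 s × 1.10 = 8674.0 Mb
interview recording: 5.852 Mbps × 1020 s × 1.10 = 6565.9 Mb
tutorial video: 8.082 Mbps × 1680 s × 1.10 = 14935.5 Mb
Total: 48656.5 Mb = 6082.1 MB.
= 5.664 GiB.

5.66 GiB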